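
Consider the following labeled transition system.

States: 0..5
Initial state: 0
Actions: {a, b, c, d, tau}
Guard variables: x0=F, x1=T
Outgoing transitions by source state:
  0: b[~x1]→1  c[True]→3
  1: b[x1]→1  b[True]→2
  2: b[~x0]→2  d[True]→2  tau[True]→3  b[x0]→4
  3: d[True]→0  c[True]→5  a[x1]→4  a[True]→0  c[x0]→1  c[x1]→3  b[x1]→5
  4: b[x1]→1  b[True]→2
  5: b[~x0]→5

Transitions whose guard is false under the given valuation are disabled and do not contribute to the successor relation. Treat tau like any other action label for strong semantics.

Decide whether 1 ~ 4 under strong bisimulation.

Answer: BISIMILAR

Working:
Compute ~ classes (split until stable):
  P[0] = {{0,1,2,3,4,5}}
  P[1] = {{0},{1,4,5},{2},{3}}
  P[2] = {{0},{1,4},{2},{3},{5}}
Fixed point at round 3; 5 class(es).
1∈{1,4}, 4∈{1,4}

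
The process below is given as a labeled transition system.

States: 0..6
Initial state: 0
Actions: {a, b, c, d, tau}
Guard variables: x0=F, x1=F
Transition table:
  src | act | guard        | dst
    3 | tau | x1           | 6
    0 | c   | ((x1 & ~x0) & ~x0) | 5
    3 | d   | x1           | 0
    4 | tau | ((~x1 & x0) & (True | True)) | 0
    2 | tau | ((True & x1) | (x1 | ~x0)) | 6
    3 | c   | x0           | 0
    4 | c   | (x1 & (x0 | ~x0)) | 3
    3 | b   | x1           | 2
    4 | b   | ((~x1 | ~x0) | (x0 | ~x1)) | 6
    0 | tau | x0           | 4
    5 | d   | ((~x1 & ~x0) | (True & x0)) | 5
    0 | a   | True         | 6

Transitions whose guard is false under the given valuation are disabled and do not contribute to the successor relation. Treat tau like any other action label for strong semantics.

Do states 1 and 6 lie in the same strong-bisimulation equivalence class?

Refine partition for ~:
  round 0: {{0,1,2,3,4,5,6}}
  round 1: {{0},{1,3,6},{2},{4},{5}}
stable after 2 split(s): 5 block(s)
[1]={1,3,6}  [6]={1,3,6}

Answer: BISIMILAR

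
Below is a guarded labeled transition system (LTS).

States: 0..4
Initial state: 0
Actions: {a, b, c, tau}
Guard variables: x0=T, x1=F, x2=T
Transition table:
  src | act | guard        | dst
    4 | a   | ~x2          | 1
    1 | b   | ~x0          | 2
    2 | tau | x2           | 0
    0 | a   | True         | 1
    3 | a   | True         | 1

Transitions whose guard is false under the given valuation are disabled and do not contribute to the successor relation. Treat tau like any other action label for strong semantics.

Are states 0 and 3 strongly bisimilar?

Bisimulation quotient by refinement:
  P[0] = {{0,1,2,3,4}}
  P[1] = {{0,3},{1,4},{2}}
Fixed point at round 2; 3 class(es).
[0]={0,3}  [3]={0,3}

Answer: BISIMILAR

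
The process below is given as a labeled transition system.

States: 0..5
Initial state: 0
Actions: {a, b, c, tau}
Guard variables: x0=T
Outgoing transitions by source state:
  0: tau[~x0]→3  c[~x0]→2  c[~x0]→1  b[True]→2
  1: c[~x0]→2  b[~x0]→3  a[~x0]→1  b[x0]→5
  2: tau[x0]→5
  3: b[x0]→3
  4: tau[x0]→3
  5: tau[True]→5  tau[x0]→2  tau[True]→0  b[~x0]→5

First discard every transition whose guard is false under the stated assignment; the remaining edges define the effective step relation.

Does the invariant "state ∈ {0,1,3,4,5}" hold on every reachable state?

Answer: INVARIANT VIOLATED at state 2

Analysis:
Inv-set: {0,1,3,4,5}
R = {0,2,5}
  0: safe
  2: VIOLATES
  5: safe
reach 2 via b — violates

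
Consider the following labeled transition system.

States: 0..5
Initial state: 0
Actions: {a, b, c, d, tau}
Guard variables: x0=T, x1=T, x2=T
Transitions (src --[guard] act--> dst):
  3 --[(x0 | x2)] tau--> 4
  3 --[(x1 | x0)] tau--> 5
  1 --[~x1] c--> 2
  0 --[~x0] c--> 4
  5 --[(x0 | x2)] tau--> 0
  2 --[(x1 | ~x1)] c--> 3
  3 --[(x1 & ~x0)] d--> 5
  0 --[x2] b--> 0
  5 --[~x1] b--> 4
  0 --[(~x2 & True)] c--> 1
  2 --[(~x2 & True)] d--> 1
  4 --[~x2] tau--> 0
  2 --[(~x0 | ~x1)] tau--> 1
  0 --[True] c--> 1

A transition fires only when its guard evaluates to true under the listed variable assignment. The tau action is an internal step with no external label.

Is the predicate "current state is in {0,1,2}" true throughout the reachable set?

Inv-set: {0,1,2}
Reach set: {0,1}
  0: ✓
  1: ✓

Answer: INVARIANT HOLDS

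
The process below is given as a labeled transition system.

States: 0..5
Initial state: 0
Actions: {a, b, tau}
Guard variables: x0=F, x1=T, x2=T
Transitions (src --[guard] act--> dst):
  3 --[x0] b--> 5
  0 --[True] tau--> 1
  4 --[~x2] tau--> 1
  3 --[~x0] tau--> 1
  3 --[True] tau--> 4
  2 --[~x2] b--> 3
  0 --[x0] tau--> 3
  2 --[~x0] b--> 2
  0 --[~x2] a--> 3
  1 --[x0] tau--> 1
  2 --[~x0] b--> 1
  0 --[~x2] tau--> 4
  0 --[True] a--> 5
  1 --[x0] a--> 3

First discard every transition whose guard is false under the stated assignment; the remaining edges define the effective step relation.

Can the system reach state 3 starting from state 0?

Answer: UNREACHABLE

Working:
After dropping false guards: 6 live edges.
L0 = {0}
L1 = {1,5}  cumulative {0,1,5}
Reachable = {0,1,5}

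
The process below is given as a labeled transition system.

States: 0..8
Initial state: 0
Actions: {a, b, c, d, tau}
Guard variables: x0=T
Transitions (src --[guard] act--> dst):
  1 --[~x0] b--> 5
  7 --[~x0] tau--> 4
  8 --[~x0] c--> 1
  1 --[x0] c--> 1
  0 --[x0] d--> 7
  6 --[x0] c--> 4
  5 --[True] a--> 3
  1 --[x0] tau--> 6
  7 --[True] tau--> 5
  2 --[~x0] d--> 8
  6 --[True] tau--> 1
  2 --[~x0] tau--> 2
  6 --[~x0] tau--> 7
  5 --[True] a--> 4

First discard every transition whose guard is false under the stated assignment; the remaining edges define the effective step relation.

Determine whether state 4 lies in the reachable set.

8 transition(s) survive guard evaluation.
Layer 0: {0}
Layer 1: {7}  total {0,7}
Layer 2: {5}  total {0,5,7}
Layer 3: {3,4}  total {0,3,4,5,7}
Reach set: {0,3,4,5,7}
trace reaching 4: d·tau·a

Answer: REACHABLE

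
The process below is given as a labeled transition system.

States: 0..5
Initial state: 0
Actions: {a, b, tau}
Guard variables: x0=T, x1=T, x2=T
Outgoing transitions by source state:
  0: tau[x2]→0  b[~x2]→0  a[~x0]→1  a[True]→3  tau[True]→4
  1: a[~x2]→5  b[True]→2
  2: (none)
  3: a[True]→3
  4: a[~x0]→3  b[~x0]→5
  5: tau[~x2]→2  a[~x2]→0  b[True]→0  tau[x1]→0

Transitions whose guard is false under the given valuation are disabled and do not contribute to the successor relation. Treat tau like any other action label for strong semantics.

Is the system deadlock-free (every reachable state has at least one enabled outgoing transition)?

R = {0,3,4}
  0: a→3  tau→0  tau→4  [3 exit(s)]
  3: a→3  [1 exit(s)]
  4: ∅  [no exit]
witness 4: tau

Answer: DEADLOCK at state 4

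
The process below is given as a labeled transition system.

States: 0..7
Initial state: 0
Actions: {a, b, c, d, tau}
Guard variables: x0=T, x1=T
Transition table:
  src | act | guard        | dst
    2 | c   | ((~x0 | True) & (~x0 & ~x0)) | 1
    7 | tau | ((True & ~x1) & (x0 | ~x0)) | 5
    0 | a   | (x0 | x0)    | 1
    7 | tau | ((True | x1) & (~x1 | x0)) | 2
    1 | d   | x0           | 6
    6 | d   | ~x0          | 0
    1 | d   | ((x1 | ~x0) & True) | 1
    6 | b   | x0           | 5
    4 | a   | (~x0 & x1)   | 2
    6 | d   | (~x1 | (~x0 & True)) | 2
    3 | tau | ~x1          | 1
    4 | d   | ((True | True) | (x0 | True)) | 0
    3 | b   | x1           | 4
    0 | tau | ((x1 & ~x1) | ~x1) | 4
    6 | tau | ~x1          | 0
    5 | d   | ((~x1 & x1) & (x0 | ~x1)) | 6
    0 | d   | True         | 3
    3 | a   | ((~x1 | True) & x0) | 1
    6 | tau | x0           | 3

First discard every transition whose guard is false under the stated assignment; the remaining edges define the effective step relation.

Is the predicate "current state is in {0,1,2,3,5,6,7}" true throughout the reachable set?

Answer: INVARIANT VIOLATED at state 4

Analysis:
Safe = {0,1,2,3,5,6,7}
R = {0,1,3,4,5,6}
  0: ✓
  1: ✓
  3: ✓
  4: VIOLATES
  5: ✓
  6: ✓
reach 4 via d·b — violates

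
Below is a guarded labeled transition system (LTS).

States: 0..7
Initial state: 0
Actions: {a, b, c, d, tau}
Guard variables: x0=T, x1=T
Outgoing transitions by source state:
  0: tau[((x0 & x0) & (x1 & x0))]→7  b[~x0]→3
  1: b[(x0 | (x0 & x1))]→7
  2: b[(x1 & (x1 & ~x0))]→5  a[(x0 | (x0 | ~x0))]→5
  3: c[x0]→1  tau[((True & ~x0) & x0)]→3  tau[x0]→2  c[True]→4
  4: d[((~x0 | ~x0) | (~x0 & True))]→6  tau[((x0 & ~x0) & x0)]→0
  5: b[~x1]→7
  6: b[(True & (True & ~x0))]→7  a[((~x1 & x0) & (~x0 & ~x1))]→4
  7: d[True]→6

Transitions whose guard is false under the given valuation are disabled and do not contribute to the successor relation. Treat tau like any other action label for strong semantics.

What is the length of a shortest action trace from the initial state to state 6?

Answer: 2

Analysis:
Layered search for 6:
  Layer 0: {0}
  Layer 1: {7}
  Layer 2: {6}
first hit 6 at d=2 via tau·d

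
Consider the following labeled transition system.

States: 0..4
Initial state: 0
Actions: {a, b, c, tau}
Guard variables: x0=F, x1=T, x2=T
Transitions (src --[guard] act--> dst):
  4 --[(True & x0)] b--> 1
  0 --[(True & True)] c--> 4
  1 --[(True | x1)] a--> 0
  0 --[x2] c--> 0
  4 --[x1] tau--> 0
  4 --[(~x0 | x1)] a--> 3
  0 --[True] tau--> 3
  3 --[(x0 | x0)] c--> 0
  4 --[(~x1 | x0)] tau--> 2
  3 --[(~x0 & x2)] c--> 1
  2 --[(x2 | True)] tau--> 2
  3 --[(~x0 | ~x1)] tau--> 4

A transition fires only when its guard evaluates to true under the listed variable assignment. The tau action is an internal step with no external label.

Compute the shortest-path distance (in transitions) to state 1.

BFS to 1:
  Layer 0: {0}
  Layer 1: {3,4}
  Layer 2: {1}
first hit 1 at d=2 via tau·c

Answer: 2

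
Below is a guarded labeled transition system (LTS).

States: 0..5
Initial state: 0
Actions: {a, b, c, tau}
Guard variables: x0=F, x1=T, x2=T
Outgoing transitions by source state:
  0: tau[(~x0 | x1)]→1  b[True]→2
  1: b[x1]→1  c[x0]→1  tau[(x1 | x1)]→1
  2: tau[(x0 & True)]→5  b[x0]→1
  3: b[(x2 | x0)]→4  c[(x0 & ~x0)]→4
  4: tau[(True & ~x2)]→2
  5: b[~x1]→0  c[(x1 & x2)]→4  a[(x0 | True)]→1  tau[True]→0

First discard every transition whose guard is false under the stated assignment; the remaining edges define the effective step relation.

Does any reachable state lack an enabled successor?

Answer: DEADLOCK at state 2

Working:
Reach set: {0,1,2}
  0: b→2  tau→1  [2 out]
  1: b→1  tau→1  [2 out]
  2: ∅  [no exit]
witness 2: b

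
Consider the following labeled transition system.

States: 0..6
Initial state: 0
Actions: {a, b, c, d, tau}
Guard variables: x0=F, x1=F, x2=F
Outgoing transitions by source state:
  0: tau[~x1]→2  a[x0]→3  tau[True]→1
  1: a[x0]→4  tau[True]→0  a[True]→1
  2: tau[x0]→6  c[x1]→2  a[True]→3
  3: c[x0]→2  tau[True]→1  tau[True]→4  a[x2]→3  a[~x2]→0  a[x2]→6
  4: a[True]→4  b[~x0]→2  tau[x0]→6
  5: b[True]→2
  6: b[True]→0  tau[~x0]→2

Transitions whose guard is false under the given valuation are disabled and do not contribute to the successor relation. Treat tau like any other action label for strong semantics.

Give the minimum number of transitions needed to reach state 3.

BFS to 3:
  Layer 0: {0}
  Layer 1: {1,2}
  Layer 2: {3}
first hit 3 at d=2 via tau·a

Answer: 2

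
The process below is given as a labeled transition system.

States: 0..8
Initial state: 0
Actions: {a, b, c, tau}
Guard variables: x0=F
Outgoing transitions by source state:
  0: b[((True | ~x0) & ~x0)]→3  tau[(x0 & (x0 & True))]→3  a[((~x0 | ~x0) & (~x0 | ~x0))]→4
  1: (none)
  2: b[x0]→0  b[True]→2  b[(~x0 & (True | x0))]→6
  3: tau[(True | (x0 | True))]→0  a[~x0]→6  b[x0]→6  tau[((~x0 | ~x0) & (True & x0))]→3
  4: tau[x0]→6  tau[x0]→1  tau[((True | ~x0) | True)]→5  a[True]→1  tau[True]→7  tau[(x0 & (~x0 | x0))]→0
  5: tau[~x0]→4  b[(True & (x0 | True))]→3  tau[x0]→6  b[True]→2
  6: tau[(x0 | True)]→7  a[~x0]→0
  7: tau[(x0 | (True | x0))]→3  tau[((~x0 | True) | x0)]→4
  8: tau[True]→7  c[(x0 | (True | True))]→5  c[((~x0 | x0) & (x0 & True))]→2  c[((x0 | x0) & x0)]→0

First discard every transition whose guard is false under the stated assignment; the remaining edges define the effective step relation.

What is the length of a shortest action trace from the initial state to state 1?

Answer: 2

Trace:
Breadth-first toward 1:
  Layer 0: {0}
  Layer 1: {3,4}
  Layer 2: {1,5,6,7}
depth(1)=2, e.g. a·a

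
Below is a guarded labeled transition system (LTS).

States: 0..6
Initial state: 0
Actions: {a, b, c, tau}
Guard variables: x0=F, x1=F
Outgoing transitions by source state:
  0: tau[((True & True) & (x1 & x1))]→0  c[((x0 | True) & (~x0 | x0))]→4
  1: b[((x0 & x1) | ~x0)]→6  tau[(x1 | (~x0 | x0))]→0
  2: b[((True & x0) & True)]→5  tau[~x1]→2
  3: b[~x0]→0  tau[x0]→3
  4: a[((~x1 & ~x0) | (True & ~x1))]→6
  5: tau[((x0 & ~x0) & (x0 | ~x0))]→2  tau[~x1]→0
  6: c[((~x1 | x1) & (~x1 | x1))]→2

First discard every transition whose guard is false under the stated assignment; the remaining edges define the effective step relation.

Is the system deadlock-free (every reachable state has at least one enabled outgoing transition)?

Answer: DEADLOCK-FREE

Analysis:
R = {0,2,4,6}
  0: c→4  [1 exit(s)]
  2: tau→2  [1 exit(s)]
  4: a→6  [1 exit(s)]
  6: c→2  [1 exit(s)]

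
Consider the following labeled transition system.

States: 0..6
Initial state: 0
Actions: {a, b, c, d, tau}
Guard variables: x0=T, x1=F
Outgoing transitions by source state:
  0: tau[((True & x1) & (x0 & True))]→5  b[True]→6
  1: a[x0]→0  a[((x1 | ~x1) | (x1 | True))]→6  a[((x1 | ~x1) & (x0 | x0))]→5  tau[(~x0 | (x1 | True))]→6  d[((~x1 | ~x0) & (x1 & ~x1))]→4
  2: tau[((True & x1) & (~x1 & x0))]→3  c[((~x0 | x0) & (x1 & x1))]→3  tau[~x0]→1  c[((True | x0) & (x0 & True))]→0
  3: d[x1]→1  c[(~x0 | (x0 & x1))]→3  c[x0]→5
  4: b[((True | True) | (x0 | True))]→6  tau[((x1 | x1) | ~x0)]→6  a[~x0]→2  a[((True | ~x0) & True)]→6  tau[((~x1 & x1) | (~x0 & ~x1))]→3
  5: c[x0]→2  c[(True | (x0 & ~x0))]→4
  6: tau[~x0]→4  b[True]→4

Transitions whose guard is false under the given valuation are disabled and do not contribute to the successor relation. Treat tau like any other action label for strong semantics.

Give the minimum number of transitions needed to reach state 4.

Layered search for 4:
  depth 0: {0}
  depth 1: {6}
  depth 2: {4}
first hit 4 at d=2 via b·b

Answer: 2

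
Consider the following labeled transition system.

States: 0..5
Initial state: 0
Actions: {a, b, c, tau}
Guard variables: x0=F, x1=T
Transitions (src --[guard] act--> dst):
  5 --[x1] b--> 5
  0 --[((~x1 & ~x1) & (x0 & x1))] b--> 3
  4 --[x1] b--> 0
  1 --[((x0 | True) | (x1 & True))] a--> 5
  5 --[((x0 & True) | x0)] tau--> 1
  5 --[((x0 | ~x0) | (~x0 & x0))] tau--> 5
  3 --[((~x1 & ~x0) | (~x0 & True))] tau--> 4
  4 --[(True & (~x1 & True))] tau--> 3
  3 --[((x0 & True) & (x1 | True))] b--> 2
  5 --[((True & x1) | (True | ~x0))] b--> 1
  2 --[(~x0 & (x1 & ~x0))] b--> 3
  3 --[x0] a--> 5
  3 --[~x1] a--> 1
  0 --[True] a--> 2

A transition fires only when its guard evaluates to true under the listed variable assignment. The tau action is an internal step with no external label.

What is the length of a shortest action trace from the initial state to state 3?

Answer: 2

Trace:
Breadth-first toward 3:
  depth 0: {0}
  depth 1: {2}
  depth 2: {3}
3 enters at depth 2; path a·b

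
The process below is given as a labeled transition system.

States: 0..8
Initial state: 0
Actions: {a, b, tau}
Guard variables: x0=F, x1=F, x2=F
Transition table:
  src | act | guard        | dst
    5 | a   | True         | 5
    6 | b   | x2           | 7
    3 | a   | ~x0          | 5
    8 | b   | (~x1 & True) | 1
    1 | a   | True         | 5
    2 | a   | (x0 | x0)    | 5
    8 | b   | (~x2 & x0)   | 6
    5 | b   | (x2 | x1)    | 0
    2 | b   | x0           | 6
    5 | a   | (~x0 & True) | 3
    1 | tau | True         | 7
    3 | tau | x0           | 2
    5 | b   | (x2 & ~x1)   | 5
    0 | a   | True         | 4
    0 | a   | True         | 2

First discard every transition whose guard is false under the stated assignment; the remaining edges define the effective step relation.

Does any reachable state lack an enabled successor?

Reachable = {0,2,4}
  0: a→2  a→4  [deg 2]
  2: ∅  [no exit]
  4: ∅  [no exit]
Path to 2: a

Answer: DEADLOCK at state 2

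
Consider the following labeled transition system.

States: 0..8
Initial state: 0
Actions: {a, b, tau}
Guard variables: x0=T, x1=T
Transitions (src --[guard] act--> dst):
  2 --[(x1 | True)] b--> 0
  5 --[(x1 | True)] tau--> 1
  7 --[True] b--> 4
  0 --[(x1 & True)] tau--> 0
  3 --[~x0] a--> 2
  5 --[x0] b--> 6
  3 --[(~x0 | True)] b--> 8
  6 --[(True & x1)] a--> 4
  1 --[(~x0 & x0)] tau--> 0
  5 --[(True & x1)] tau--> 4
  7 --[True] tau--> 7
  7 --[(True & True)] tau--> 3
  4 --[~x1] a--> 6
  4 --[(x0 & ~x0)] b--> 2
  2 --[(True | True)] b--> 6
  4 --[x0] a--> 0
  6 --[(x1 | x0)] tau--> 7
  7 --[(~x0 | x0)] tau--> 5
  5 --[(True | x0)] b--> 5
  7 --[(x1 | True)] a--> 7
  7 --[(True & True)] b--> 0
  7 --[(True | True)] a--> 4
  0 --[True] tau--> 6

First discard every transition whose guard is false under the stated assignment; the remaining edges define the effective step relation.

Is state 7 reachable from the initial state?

Answer: REACHABLE

Analysis:
After dropping false guards: 19 live edges.
Layer 0: {0}
Layer 1: {6}  cumulative {0,6}
Layer 2: {4,7}  cumulative {0,4,6,7}
Layer 3: {3,5}  cumulative {0,3,4,5,6,7}
Layer 4: {1,8}  cumulative {0,1,3,4,5,6,7,8}
R = {0,1,3,4,5,6,7,8}
trace reaching 7: tau·tau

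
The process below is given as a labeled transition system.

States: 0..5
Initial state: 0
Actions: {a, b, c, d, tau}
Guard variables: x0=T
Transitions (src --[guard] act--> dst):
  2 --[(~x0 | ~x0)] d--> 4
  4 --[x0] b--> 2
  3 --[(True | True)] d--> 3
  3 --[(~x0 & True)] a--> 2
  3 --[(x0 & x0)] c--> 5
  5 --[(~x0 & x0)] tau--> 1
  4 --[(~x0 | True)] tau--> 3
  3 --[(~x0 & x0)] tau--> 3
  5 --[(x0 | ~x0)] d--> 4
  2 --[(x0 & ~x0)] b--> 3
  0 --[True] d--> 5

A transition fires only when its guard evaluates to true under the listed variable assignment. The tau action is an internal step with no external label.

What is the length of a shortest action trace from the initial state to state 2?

Answer: 3

Trace:
BFS to 2:
  depth 0: {0}
  depth 1: {5}
  depth 2: {4}
  depth 3: {2,3}
first hit 2 at d=3 via d·d·b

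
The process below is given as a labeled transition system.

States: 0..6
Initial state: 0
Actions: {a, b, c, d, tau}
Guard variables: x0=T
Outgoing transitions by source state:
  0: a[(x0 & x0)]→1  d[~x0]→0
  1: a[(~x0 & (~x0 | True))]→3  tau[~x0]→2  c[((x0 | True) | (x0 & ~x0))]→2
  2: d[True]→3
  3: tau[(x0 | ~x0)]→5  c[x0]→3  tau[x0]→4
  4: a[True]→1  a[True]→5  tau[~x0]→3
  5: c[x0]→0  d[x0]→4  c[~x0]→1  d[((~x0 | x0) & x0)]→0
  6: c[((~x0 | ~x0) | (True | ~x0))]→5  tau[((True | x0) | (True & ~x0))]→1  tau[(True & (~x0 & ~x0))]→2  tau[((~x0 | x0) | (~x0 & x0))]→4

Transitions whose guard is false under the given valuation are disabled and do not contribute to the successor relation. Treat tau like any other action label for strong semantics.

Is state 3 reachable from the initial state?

After dropping false guards: 14 live edges.
depth 0: {0}
depth 1: {1}  now seen {0,1}
depth 2: {2}  now seen {0,1,2}
depth 3: {3}  now seen {0,1,2,3}
depth 4: {4,5}  now seen {0,1,2,3,4,5}
R = {0,1,2,3,4,5}
trace reaching 3: a·c·d

Answer: REACHABLE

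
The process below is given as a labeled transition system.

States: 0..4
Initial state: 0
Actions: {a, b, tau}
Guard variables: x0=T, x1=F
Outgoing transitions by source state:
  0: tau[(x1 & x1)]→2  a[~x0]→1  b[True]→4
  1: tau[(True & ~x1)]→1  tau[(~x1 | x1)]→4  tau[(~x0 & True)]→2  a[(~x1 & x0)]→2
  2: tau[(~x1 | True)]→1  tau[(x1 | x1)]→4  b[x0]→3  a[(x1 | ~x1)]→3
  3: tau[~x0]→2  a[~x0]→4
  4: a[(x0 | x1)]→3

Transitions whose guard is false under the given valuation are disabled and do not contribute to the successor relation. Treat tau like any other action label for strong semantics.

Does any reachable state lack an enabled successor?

Answer: DEADLOCK at state 3

Working:
Reachable = {0,3,4}
  0: b→4  [deg 1]
  3: ∅  [deadlock]
  4: a→3  [deg 1]
Path to 3: b·a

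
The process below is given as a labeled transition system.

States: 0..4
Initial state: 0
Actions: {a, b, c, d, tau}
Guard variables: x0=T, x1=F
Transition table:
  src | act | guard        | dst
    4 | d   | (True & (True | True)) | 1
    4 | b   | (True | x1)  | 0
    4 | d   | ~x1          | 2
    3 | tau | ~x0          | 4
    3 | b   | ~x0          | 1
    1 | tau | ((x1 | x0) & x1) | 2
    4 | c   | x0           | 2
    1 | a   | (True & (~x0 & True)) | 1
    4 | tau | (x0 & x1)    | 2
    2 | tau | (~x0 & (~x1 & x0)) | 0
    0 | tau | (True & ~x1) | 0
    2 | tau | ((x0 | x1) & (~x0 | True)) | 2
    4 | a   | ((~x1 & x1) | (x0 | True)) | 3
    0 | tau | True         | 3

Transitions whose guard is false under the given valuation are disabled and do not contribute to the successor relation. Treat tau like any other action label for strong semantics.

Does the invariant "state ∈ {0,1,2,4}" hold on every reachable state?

Answer: INVARIANT VIOLATED at state 3

Working:
Inv-set: {0,1,2,4}
R = {0,3}
  0: safe
  3: outside
witness against invariant: tau → 3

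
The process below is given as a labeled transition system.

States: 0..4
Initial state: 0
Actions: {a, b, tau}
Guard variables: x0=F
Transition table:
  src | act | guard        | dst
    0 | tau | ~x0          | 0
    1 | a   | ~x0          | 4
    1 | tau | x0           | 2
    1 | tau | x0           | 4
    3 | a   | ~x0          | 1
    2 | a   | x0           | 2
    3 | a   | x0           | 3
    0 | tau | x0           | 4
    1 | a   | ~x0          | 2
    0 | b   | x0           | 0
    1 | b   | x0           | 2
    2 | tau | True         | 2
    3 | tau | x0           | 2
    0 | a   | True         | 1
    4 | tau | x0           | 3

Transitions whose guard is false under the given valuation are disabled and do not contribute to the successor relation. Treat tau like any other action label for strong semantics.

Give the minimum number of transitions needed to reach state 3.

Layered search for 3:
  Layer 0: {0}
  Layer 1: {1}
  Layer 2: {2,4}
3 never appears.

Answer: UNREACHABLE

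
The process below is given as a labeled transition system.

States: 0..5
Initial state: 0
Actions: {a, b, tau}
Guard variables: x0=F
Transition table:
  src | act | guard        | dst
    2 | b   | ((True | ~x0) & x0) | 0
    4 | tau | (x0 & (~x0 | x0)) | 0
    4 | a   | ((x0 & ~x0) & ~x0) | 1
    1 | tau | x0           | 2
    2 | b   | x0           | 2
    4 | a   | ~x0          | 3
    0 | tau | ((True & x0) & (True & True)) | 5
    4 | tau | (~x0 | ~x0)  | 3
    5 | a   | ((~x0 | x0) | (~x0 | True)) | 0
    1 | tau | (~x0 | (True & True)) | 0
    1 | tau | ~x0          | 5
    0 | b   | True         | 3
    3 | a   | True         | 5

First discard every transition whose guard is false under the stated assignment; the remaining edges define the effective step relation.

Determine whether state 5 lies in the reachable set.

7 transition(s) survive guard evaluation.
L0 = {0}
L1 = {3}  cumulative {0,3}
L2 = {5}  cumulative {0,3,5}
R = {0,3,5}
trace reaching 5: b·a

Answer: REACHABLE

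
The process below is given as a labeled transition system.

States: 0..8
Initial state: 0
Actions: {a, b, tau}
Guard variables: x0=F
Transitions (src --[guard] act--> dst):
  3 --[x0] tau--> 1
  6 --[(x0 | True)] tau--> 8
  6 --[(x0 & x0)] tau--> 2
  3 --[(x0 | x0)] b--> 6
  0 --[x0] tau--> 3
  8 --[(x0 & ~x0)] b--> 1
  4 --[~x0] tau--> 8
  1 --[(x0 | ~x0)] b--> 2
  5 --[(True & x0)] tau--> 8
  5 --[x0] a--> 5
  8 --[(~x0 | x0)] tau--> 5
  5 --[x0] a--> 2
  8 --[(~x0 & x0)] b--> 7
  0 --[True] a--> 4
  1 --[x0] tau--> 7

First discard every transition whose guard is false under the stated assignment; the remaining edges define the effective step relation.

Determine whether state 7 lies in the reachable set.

After dropping false guards: 5 live edges.
Layer 0: {0}
Layer 1: {4}  total {0,4}
Layer 2: {8}  total {0,4,8}
Layer 3: {5}  total {0,4,5,8}
R = {0,4,5,8}

Answer: UNREACHABLE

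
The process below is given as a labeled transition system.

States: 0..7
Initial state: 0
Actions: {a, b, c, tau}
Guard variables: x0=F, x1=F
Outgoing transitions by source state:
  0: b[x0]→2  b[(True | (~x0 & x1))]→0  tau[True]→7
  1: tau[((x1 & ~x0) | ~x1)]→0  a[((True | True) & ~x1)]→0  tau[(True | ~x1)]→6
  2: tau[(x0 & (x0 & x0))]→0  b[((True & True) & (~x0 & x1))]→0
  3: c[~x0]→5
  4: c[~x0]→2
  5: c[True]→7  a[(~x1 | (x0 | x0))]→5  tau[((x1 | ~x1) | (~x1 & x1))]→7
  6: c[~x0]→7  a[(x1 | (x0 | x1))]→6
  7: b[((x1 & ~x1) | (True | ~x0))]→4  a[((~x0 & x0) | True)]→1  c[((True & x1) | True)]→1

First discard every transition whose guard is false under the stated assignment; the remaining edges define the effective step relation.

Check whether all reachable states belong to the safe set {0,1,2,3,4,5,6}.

Safe = {0,1,2,3,4,5,6}
Reach set: {0,1,2,4,6,7}
  0: ok
  1: ok
  2: ok
  4: ok
  6: ok
  7: ✗ unsafe
witness against invariant: tau → 7

Answer: INVARIANT VIOLATED at state 7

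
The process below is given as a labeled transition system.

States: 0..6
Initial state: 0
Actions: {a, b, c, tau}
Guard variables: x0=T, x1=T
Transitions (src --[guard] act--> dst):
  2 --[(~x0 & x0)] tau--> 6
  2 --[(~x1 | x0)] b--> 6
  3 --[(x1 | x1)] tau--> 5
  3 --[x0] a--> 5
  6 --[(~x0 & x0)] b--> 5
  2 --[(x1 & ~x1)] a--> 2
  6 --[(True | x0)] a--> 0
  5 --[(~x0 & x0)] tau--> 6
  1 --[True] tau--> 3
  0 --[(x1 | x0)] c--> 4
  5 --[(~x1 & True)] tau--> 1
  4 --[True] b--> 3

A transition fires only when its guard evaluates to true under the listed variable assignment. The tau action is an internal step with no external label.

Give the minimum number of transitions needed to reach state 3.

Answer: 2

Analysis:
Layered search for 3:
  depth 0: {0}
  depth 1: {4}
  depth 2: {3}
3 enters at depth 2; path c·b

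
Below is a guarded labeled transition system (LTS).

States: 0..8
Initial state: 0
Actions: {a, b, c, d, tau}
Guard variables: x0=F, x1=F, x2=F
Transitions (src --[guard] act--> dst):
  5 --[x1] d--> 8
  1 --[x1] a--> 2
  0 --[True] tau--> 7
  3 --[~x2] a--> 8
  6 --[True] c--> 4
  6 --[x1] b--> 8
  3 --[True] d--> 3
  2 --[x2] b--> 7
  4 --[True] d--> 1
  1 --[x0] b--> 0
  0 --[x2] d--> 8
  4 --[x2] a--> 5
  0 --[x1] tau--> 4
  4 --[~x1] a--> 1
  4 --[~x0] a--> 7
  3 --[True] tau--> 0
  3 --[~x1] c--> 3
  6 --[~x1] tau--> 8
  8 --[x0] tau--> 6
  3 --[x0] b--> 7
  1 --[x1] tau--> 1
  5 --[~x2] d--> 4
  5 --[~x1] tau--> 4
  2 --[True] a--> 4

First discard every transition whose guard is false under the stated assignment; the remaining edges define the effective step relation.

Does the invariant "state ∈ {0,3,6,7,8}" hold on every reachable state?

Safe = {0,3,6,7,8}
R = {0,7}
  0: ✓
  7: ✓

Answer: INVARIANT HOLDS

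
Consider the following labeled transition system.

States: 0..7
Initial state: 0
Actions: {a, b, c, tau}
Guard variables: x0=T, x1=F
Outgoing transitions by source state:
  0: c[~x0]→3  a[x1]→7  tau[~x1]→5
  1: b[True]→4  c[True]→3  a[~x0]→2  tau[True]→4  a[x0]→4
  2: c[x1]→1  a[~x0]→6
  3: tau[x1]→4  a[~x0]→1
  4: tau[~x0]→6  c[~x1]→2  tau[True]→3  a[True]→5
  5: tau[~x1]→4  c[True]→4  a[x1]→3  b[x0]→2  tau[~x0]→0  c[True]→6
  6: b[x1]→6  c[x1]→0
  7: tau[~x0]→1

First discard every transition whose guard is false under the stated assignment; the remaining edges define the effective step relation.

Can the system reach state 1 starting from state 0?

Answer: UNREACHABLE

Trace:
Guard filter leaves 12 enabled edge(s).
Layer 0: {0}
Layer 1: {5}  cumulative {0,5}
Layer 2: {2,4,6}  cumulative {0,2,4,5,6}
Layer 3: {3}  cumulative {0,2,3,4,5,6}
Reach set: {0,2,3,4,5,6}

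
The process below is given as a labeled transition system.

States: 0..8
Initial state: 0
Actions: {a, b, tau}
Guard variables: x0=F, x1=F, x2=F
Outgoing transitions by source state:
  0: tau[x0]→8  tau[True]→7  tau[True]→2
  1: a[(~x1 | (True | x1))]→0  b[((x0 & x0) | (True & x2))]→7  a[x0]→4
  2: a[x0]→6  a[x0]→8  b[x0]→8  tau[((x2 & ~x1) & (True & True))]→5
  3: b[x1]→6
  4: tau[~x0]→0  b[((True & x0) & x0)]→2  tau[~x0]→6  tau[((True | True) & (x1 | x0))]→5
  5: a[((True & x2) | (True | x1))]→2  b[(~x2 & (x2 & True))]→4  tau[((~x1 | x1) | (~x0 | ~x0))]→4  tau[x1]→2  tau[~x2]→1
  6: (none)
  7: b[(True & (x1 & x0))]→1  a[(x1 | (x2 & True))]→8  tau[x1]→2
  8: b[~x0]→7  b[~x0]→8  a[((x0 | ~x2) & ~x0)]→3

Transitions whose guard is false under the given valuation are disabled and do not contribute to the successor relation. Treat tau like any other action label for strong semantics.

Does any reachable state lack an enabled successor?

Reachable = {0,2,7}
  0: tau→2  tau→7  [2 exit(s)]
  2: ∅  [no exit]
  7: ∅  [no exit]
Path to 2: tau

Answer: DEADLOCK at state 2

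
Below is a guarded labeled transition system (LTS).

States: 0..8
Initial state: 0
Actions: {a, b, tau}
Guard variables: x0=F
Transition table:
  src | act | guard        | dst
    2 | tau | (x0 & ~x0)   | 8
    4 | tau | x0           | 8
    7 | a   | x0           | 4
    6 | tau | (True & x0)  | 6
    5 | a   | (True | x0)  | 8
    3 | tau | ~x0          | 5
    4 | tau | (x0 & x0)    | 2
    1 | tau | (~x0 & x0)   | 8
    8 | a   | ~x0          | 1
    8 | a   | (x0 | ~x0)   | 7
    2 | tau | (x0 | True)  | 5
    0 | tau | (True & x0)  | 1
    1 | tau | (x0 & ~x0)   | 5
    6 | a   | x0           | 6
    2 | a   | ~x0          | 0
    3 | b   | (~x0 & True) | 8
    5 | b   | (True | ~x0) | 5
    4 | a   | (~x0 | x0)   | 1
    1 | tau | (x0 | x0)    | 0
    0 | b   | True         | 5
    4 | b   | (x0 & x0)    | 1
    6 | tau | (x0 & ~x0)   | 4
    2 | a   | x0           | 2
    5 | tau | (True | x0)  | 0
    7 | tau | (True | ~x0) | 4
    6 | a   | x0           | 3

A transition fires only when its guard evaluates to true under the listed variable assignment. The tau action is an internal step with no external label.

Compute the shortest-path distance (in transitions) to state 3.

Breadth-first toward 3:
  L0 = {0}
  L1 = {5}
  L2 = {8}
  L3 = {1,7}
  L4 = {4}
3 never appears.

Answer: UNREACHABLE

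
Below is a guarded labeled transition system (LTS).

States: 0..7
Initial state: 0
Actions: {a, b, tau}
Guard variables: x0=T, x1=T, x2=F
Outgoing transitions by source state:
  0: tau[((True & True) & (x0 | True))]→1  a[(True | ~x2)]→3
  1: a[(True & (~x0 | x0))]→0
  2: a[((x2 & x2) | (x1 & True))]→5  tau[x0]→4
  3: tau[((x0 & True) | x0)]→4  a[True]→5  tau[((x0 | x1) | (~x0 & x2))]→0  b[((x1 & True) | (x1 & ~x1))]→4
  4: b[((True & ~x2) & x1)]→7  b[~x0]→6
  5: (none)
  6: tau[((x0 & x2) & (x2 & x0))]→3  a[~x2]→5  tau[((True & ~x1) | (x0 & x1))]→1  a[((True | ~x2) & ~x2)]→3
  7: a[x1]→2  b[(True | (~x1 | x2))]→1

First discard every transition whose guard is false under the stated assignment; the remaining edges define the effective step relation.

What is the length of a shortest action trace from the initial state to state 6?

Answer: UNREACHABLE

Trace:
BFS to 6:
  Layer 0: {0}
  Layer 1: {1,3}
  Layer 2: {4,5}
  Layer 3: {7}
  Layer 4: {2}
6 never appears.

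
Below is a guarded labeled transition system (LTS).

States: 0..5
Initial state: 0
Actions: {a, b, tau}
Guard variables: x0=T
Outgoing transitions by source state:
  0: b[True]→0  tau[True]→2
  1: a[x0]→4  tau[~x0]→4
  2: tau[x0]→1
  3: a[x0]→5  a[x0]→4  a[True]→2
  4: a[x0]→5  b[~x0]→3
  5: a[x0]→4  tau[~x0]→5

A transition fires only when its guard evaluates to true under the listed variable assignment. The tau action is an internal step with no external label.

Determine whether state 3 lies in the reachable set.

9 transition(s) survive guard evaluation.
Layer 0: {0}
Layer 1: {2}  total {0,2}
Layer 2: {1}  total {0,1,2}
Layer 3: {4}  total {0,1,2,4}
Layer 4: {5}  total {0,1,2,4,5}
R = {0,1,2,4,5}

Answer: UNREACHABLE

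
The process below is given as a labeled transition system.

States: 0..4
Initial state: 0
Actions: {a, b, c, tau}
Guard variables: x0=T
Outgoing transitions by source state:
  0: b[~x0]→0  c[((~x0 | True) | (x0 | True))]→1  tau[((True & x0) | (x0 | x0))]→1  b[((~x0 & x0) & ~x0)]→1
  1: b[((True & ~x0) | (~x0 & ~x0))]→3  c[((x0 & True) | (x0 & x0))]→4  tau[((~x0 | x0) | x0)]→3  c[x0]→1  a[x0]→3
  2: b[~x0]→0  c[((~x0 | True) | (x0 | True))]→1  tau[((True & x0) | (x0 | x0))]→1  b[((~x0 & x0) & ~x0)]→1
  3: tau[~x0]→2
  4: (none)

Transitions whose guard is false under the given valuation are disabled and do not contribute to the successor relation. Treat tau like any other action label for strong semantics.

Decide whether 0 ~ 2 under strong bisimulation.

Answer: BISIMILAR

Analysis:
Compute ~ classes (split until stable):
  π0 = {{0,1,2,3,4}}
  π1 = {{0,2},{1},{3,4}}
3 equivalence class(es) (converged in 2)
class of 0: {0,2}; class of 2: {0,2}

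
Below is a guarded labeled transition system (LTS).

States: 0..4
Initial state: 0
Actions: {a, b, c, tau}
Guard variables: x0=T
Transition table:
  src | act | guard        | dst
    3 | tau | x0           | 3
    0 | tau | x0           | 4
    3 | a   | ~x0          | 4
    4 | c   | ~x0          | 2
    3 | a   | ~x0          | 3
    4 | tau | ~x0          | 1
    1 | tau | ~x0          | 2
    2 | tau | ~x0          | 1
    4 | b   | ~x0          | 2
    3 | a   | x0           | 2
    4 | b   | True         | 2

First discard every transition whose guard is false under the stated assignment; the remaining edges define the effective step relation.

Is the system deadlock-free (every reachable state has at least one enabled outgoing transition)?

Answer: DEADLOCK at state 2

Trace:
Reachable = {0,2,4}
  0: tau→4  [1 exit(s)]
  2: ∅  [STUCK]
  4: b→2  [1 exit(s)]
witness 2: tau·b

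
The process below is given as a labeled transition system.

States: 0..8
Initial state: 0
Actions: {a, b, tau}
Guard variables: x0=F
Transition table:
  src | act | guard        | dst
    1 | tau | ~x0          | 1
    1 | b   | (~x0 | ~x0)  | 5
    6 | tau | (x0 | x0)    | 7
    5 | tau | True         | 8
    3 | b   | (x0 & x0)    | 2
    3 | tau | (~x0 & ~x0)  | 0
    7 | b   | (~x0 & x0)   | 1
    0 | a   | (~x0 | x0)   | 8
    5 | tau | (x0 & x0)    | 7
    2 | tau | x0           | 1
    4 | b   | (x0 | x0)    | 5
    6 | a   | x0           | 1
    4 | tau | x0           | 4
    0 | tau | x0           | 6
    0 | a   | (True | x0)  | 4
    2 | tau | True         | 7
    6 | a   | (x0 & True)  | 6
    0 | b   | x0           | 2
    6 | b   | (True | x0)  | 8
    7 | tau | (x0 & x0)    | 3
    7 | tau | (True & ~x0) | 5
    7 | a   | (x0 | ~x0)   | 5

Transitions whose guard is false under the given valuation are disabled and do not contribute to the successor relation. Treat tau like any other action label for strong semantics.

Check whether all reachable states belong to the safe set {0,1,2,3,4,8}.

Inv-set: {0,1,2,3,4,8}
Reachable = {0,4,8}
  0: ok
  4: ok
  8: ok

Answer: INVARIANT HOLDS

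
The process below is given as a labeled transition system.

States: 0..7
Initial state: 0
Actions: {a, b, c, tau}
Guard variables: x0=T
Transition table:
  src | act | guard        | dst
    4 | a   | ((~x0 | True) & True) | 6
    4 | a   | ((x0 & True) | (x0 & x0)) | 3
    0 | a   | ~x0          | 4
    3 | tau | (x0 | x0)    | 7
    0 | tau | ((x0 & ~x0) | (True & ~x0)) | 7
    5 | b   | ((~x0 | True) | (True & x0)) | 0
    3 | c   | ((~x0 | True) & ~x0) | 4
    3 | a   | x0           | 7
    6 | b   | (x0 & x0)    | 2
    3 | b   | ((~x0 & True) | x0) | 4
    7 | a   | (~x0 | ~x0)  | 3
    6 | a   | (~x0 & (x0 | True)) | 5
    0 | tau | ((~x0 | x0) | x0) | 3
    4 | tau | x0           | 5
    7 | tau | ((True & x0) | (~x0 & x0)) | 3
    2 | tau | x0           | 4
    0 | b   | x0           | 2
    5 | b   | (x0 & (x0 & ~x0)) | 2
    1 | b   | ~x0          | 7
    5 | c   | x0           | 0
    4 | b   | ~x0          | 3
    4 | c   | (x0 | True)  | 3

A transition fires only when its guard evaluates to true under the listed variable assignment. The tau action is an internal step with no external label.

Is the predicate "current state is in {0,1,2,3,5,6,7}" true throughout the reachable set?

Allowed set {0,1,2,3,5,6,7}
Reachable = {0,2,3,4,5,6,7}
  0: ✓
  2: ✓
  3: ✓
  4: outside
  5: ✓
  6: ✓
  7: ✓
reach 4 via tau·b — violates

Answer: INVARIANT VIOLATED at state 4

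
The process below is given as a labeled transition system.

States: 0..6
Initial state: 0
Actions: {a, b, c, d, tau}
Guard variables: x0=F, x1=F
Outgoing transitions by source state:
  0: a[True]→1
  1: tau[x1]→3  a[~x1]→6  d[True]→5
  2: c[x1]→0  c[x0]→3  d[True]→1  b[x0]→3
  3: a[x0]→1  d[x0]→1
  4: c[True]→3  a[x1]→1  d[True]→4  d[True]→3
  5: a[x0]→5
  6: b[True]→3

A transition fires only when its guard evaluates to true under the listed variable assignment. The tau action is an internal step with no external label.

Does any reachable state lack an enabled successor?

Answer: DEADLOCK at state 3

Analysis:
Reach set: {0,1,3,5,6}
  0: a→1  [deg 1]
  1: a→6  d→5  [deg 2]
  3: ∅  [no exit]
  5: ∅  [no exit]
  6: b→3  [deg 1]
trace reaching 3: a·a·b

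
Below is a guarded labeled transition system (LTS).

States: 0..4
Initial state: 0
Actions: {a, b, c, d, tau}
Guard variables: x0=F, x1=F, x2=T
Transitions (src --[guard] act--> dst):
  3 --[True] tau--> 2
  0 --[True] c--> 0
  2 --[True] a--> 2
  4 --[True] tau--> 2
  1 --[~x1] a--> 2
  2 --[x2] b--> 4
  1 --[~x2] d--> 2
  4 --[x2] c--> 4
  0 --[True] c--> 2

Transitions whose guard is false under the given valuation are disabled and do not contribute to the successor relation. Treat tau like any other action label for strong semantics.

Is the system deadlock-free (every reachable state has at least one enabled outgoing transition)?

R = {0,2,4}
  0: c→0  c→2  [2 exit(s)]
  2: a→2  b→4  [2 exit(s)]
  4: c→4  tau→2  [2 exit(s)]

Answer: DEADLOCK-FREE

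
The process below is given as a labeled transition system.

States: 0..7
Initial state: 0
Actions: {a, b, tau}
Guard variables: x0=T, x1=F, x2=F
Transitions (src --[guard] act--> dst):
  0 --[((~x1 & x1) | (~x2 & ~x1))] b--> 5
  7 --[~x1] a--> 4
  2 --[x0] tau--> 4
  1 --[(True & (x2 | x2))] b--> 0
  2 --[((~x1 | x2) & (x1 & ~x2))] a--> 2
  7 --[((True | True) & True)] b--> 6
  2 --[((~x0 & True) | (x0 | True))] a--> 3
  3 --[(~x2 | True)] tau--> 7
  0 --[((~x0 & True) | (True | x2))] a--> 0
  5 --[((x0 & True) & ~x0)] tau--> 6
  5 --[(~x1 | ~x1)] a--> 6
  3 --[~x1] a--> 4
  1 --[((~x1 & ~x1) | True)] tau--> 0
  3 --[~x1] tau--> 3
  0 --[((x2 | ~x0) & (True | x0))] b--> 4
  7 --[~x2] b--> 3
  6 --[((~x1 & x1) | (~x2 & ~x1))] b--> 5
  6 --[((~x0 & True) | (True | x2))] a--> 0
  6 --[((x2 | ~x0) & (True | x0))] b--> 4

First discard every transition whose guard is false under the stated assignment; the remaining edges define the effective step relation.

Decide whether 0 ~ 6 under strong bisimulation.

Refine partition for ~:
  π0 = {{0,1,2,3,4,5,6,7}}
  π1 = {{0,6,7},{1},{2,3},{4},{5}}
  π2 = {{0,6},{1},{2},{3},{4},{5},{7}}
stable after 3 split(s): 7 block(s)
0∈{0,6}, 6∈{0,6}

Answer: BISIMILAR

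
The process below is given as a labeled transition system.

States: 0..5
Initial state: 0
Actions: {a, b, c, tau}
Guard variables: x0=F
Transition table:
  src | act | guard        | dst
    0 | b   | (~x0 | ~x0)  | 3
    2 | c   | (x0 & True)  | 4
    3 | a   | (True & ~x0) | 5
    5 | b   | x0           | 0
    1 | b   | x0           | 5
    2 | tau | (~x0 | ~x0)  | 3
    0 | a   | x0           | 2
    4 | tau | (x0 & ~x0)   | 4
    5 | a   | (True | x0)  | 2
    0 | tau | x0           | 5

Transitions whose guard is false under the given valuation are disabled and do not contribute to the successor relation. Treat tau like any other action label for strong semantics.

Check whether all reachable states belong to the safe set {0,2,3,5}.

Answer: INVARIANT HOLDS

Trace:
Safe = {0,2,3,5}
R = {0,2,3,5}
  0: safe
  2: safe
  3: safe
  5: safe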